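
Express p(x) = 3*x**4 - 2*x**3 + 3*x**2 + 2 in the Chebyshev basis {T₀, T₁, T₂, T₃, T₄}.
(37/8)T₀ + (-3/2)T₁ + (3)T₂ + (-1/2)T₃ + (3/8)T₄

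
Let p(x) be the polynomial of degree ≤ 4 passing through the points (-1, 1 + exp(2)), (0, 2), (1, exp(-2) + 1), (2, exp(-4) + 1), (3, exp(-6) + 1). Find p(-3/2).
(-180*exp(2) + 35 + 378*exp(4) + (-292 + 315*exp(2))*exp(6))*exp(-6)/128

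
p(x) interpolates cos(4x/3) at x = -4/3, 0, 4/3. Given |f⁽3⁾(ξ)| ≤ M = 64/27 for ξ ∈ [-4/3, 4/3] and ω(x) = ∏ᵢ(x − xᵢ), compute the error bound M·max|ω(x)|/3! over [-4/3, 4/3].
4096*sqrt(3)/19683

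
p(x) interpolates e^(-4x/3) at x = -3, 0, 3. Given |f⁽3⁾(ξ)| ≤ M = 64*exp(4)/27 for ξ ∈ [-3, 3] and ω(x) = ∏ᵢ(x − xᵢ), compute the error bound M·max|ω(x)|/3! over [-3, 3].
64*sqrt(3)*exp(4)/27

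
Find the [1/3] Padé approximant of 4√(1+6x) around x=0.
(21*x + 4)/(27*x**3/8 - 9*x**2/4 + 9*x/4 + 1)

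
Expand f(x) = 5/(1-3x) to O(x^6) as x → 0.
5 + 15*x + 45*x**2 + 135*x**3 + 405*x**4 + 1215*x**5 + O(x**6)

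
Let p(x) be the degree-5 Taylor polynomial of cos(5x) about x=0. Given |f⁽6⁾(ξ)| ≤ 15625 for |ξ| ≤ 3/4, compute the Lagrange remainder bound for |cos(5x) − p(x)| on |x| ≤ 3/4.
253125/65536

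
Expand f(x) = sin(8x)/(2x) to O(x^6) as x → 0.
4 - 128*x**2/3 + 2048*x**4/15 + O(x**6)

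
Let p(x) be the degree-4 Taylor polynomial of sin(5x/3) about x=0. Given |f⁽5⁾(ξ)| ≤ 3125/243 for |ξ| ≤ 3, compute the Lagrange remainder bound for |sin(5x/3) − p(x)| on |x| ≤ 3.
625/24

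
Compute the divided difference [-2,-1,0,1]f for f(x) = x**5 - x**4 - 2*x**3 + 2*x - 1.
5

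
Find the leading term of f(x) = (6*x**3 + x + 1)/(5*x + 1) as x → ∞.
6*x**2/5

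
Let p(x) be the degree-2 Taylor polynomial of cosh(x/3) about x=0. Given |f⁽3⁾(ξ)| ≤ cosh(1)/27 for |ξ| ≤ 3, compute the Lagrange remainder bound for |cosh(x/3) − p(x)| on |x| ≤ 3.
cosh(1)/6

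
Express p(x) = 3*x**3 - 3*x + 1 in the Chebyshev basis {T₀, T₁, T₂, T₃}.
T₀ + (-3/4)T₁ + (3/4)T₃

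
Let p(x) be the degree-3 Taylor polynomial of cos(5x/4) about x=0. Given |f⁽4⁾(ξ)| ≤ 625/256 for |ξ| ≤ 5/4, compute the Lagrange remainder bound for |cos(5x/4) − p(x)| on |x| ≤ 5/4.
390625/1572864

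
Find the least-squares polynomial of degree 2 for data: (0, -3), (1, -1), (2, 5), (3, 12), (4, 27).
-96/35 + (-29/70)x + (27/14)x²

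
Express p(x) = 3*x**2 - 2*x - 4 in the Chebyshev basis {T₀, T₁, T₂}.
(-5/2)T₀ + (-2)T₁ + (3/2)T₂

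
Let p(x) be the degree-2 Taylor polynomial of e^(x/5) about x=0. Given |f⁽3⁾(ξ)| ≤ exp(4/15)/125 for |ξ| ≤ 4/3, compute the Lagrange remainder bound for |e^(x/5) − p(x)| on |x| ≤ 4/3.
32*exp(4/15)/10125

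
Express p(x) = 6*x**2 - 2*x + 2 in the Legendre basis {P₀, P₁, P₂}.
(4)P₀ + (-2)P₁ + (4)P₂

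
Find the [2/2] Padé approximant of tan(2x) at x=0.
2*x/(1 - 4*x**2/3)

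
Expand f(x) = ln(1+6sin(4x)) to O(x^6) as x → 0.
24*x - 288*x**2 + 4544*x**3 - 81408*x**4 + 1555712*x**5 + O(x**6)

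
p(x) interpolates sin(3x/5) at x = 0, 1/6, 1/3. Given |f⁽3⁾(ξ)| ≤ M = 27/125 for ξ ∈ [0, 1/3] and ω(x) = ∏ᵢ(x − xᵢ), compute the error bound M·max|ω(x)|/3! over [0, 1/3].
sqrt(3)/27000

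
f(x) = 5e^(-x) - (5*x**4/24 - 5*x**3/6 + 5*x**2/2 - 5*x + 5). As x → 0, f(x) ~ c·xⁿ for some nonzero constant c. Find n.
5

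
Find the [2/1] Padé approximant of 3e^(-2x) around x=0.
(2*x**2 - 4*x + 3)/(2*x/3 + 1)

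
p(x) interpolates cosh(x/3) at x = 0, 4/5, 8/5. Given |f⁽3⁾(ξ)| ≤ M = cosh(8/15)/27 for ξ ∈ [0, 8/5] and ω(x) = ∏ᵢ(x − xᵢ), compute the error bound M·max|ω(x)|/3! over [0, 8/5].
64*sqrt(3)*cosh(8/15)/91125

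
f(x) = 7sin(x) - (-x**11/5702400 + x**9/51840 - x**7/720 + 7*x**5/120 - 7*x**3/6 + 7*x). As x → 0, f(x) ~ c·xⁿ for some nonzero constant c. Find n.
13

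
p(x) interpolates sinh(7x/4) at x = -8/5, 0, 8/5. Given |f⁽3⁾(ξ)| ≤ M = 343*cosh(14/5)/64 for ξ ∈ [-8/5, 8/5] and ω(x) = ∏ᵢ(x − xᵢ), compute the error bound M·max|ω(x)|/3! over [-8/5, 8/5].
2744*sqrt(3)*cosh(14/5)/3375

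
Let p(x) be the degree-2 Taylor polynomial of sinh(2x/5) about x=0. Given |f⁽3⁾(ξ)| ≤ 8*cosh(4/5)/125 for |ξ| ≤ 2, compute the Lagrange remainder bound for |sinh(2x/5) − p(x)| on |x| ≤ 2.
32*cosh(4/5)/375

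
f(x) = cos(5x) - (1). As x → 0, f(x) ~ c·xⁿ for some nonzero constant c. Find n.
2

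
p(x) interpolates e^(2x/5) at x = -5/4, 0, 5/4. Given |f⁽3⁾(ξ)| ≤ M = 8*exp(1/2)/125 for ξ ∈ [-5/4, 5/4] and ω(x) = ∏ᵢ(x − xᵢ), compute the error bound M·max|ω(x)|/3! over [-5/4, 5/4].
sqrt(3)*exp(1/2)/216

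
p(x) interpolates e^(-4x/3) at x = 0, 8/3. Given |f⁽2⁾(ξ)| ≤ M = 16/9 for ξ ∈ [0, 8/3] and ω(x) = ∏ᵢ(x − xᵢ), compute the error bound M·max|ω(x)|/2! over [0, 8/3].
128/81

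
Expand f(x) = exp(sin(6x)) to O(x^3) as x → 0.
1 + 6*x + 18*x**2 + O(x**3)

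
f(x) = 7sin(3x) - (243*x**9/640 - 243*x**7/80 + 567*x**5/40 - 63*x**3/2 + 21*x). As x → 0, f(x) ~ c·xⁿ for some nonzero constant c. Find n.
11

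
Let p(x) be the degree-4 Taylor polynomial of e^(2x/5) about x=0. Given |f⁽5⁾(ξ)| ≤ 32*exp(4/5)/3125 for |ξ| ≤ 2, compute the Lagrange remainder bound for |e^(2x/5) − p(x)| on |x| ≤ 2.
128*exp(4/5)/46875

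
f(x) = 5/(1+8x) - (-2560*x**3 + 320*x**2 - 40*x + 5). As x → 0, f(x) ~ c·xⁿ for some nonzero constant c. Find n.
4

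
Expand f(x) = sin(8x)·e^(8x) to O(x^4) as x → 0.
8*x + 64*x**2 + 512*x**3/3 + O(x**4)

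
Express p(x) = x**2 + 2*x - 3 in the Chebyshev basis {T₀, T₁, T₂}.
(-5/2)T₀ + (2)T₁ + (1/2)T₂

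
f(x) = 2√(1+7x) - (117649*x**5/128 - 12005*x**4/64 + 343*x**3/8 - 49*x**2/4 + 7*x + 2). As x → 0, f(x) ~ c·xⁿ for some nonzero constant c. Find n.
6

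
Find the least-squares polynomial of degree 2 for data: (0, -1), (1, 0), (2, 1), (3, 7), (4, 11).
-36/35 + (-3/70)x + (11/14)x²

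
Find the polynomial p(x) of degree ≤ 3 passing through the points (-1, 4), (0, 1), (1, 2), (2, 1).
-x**3 + 2*x**2 + 1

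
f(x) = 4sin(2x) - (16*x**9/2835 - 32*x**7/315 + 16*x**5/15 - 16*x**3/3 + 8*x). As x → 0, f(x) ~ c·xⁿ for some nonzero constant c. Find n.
11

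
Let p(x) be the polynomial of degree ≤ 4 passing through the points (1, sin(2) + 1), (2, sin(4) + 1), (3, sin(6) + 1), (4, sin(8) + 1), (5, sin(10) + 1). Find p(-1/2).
-385*sin(8)/32 + 1485*sin(6)/64 + 315*sin(10)/128 + 1 + 1155*sin(2)/128 - 693*sin(4)/32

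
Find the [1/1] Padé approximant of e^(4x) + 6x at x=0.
(46*x/5 + 1)/(1 - 4*x/5)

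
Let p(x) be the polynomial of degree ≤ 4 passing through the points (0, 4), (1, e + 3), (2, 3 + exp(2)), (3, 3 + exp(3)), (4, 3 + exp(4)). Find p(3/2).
-5*exp(3)/32 + 15*e/32 + 3*exp(4)/128 + 379/128 + 45*exp(2)/64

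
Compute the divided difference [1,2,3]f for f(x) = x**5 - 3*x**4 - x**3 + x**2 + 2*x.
10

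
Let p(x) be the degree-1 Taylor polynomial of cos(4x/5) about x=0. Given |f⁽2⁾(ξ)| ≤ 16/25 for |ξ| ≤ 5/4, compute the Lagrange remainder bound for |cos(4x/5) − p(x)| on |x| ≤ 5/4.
1/2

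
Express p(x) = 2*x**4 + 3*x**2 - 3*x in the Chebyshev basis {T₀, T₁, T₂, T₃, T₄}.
(9/4)T₀ + (-3)T₁ + (5/2)T₂ + (1/4)T₄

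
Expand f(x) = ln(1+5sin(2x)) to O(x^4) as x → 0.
10*x - 50*x**2 + 980*x**3/3 + O(x**4)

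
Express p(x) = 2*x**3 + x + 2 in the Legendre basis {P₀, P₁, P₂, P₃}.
(2)P₀ + (11/5)P₁ + (4/5)P₃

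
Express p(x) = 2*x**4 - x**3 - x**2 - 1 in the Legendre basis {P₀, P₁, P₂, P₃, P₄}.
(-14/15)P₀ + (-3/5)P₁ + (10/21)P₂ + (-2/5)P₃ + (16/35)P₄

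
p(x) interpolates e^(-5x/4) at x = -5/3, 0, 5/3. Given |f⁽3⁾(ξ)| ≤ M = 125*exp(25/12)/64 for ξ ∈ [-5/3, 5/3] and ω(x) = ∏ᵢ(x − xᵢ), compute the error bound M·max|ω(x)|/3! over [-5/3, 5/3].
15625*sqrt(3)*exp(25/12)/46656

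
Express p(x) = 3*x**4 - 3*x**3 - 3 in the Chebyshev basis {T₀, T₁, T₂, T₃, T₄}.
(-15/8)T₀ + (-9/4)T₁ + (3/2)T₂ + (-3/4)T₃ + (3/8)T₄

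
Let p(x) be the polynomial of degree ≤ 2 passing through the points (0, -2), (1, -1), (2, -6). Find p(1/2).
-3/4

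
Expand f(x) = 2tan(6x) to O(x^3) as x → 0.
12*x + O(x**3)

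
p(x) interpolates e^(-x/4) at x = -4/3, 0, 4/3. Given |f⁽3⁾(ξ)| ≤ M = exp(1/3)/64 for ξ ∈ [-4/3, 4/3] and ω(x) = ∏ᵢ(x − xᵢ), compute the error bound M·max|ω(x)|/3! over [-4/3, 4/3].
sqrt(3)*exp(1/3)/729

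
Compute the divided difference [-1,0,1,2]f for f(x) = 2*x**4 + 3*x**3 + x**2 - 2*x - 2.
7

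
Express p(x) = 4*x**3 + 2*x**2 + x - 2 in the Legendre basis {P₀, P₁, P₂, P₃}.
(-4/3)P₀ + (17/5)P₁ + (4/3)P₂ + (8/5)P₃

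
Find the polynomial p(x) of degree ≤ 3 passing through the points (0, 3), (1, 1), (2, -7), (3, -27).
-x**3 - x + 3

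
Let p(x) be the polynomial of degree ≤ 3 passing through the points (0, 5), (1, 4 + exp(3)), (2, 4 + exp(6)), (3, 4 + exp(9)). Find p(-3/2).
-35*exp(9)/16 - 189*exp(3)/16 + 169/16 + 135*exp(6)/16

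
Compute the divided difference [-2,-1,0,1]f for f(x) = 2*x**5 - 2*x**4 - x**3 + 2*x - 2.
13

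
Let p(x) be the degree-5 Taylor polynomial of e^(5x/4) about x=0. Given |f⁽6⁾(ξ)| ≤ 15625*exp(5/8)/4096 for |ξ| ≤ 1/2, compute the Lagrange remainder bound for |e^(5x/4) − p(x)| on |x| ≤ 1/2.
3125*exp(5/8)/37748736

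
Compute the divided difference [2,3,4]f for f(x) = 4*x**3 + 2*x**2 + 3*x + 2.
38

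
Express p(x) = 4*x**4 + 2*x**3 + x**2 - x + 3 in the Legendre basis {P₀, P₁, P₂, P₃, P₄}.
(62/15)P₀ + (1/5)P₁ + (62/21)P₂ + (4/5)P₃ + (32/35)P₄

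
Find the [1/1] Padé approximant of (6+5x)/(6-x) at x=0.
(5*x/6 + 1)/(1 - x/6)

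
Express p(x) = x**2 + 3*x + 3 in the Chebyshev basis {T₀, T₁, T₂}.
(7/2)T₀ + (3)T₁ + (1/2)T₂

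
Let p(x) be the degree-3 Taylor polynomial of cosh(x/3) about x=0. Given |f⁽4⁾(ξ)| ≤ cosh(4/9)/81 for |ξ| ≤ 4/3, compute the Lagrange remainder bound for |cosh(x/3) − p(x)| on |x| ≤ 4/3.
32*cosh(4/9)/19683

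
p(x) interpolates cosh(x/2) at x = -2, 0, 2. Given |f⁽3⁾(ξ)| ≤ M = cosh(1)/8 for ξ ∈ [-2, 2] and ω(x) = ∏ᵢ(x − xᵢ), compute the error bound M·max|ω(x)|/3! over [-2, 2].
sqrt(3)*cosh(1)/27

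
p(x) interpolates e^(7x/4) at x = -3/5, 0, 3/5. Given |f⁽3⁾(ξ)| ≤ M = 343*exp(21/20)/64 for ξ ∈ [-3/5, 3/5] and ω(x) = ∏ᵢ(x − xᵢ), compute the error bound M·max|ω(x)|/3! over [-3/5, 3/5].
343*sqrt(3)*exp(21/20)/8000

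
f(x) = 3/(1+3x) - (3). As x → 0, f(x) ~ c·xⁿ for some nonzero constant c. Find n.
1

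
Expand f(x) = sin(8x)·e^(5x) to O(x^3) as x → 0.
8*x + 40*x**2 + O(x**3)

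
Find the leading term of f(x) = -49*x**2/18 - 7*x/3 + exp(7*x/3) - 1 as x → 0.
343*x**3/162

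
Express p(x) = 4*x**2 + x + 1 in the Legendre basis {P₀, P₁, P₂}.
(7/3)P₀ + P₁ + (8/3)P₂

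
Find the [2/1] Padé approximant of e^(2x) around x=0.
(2*x**2/3 + 4*x/3 + 1)/(1 - 2*x/3)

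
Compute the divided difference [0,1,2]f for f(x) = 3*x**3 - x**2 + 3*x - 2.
8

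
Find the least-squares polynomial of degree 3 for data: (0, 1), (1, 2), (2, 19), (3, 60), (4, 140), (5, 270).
107/126 + (-1049/756)x + (137/126)x² + (215/108)x³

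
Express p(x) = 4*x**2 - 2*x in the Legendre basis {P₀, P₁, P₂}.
(4/3)P₀ + (-2)P₁ + (8/3)P₂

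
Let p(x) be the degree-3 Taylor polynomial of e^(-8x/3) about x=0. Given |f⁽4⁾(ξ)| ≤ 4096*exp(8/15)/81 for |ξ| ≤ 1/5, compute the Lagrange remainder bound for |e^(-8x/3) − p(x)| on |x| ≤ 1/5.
512*exp(8/15)/151875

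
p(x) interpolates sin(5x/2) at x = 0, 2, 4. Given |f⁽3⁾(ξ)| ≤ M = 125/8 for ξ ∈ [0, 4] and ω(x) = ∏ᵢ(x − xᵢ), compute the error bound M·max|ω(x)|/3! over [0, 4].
125*sqrt(3)/27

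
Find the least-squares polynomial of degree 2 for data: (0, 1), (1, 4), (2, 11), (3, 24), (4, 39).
31/35 + (36/35)x + (15/7)x²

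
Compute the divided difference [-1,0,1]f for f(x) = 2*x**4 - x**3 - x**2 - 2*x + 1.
1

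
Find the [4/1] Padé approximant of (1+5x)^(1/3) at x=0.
(625*x**4/243 - 200*x**3/81 + 10*x**2/3 + 16*x/3 + 1)/(11*x/3 + 1)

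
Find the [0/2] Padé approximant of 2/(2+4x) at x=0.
1/(2*x + 1)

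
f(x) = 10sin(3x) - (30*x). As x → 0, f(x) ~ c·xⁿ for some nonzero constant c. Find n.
3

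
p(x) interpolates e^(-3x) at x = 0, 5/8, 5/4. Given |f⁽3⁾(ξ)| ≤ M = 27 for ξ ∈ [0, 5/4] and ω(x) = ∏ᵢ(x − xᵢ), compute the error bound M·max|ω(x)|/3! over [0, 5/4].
125*sqrt(3)/512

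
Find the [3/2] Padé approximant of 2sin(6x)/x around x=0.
(12 - 252*x**2/5)/(9*x**2/5 + 1)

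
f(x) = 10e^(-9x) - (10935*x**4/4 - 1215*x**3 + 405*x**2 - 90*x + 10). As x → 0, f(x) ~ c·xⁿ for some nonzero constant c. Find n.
5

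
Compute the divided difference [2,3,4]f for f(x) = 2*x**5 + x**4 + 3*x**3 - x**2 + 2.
651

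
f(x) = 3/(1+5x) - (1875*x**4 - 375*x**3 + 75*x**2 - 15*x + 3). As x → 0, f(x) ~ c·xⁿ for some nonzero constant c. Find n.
5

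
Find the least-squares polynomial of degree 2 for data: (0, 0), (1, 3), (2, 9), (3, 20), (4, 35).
1/7 + (29/70)x + (29/14)x²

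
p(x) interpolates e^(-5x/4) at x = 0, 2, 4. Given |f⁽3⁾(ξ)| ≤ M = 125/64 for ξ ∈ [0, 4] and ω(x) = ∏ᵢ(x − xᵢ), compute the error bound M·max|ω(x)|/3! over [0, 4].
125*sqrt(3)/216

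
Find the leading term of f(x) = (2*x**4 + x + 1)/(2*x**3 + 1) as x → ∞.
x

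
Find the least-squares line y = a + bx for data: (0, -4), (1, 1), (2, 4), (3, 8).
a = -18/5, b = 39/10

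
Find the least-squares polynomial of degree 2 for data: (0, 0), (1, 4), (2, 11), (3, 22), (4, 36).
1/35 + (15/7)x + (12/7)x²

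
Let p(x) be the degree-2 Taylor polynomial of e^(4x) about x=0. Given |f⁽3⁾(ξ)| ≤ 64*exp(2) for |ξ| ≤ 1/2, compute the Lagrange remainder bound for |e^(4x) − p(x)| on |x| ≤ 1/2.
4*exp(2)/3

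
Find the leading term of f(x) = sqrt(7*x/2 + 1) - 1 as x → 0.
7*x/4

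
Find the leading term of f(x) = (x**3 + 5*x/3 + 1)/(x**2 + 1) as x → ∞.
x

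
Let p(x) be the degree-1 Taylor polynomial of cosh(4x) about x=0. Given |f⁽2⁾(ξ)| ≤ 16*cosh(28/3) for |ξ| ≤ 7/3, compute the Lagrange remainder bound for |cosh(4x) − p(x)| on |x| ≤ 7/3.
392*cosh(28/3)/9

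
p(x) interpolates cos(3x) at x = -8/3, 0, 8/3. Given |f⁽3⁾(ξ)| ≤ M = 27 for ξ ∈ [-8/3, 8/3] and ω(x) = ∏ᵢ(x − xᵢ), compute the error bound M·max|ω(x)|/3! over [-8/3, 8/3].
512*sqrt(3)/27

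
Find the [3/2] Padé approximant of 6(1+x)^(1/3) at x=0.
(14*x**3/135 + 14*x**2/5 + 42*x/5 + 6)/(2*x**2/9 + 16*x/15 + 1)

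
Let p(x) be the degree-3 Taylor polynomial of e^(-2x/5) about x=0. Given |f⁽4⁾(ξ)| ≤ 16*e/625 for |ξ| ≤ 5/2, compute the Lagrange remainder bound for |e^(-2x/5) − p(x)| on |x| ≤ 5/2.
e/24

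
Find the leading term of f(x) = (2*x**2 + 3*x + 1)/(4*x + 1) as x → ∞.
x/2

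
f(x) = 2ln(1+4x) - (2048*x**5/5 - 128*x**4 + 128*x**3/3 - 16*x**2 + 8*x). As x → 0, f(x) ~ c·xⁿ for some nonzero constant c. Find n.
6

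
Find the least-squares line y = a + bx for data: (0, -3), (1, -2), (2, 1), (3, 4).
a = -18/5, b = 12/5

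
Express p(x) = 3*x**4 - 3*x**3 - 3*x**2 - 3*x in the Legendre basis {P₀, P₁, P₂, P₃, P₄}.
(-2/5)P₀ + (-24/5)P₁ + (-2/7)P₂ + (-6/5)P₃ + (24/35)P₄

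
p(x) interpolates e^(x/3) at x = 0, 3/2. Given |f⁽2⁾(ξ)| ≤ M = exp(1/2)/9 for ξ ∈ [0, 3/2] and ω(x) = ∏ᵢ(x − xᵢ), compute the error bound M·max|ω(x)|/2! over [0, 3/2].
exp(1/2)/32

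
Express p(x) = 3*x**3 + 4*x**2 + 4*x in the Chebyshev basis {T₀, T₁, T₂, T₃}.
(2)T₀ + (25/4)T₁ + (2)T₂ + (3/4)T₃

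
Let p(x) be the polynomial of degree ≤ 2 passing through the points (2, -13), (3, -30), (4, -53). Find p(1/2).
5/4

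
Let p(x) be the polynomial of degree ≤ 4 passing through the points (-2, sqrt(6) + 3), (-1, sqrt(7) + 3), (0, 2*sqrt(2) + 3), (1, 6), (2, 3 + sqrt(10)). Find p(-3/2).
-35*sqrt(2)/32 - 5*sqrt(10)/128 + 35*sqrt(6)/128 + 35*sqrt(7)/32 + 117/32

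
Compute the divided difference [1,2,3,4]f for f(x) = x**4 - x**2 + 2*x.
10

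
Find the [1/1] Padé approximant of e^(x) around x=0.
(x/2 + 1)/(1 - x/2)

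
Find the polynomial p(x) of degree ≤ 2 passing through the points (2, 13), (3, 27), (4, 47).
3*x**2 - x + 3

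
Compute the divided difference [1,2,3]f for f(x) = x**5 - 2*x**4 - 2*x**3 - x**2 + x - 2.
27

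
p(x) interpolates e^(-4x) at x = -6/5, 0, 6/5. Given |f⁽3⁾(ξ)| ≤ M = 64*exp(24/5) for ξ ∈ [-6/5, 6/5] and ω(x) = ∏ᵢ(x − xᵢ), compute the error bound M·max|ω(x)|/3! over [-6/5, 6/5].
512*sqrt(3)*exp(24/5)/125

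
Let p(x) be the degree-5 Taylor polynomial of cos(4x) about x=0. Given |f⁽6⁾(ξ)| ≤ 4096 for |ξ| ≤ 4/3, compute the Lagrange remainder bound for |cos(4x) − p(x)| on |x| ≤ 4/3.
1048576/32805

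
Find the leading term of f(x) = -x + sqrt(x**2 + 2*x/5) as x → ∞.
1/5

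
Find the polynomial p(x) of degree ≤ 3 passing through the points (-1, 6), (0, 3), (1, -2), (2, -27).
-3*x**3 - x**2 - x + 3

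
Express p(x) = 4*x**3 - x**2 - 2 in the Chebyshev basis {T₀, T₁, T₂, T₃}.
(-5/2)T₀ + (3)T₁ + (-1/2)T₂ + T₃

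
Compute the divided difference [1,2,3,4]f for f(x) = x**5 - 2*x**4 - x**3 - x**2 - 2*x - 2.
44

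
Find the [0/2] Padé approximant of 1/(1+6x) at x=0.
1/(6*x + 1)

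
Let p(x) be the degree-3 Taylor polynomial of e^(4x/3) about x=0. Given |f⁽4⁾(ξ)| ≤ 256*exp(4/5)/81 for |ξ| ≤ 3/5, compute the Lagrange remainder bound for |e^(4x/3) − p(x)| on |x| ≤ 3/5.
32*exp(4/5)/1875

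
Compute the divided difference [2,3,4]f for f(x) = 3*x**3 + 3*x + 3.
27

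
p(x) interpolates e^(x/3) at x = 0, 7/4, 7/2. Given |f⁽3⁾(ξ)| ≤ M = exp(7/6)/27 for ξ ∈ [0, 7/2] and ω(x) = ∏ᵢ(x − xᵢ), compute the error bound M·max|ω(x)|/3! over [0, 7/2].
343*sqrt(3)*exp(7/6)/46656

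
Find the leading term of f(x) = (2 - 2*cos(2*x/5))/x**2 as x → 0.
4/25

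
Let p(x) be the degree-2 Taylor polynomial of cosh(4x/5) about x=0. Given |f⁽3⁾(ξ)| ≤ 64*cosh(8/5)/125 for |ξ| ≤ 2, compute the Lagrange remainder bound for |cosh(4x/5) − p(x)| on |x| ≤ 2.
256*cosh(8/5)/375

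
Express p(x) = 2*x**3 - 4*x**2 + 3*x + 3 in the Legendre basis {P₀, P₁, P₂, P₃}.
(5/3)P₀ + (21/5)P₁ + (-8/3)P₂ + (4/5)P₃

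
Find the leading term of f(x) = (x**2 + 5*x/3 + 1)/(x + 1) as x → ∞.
x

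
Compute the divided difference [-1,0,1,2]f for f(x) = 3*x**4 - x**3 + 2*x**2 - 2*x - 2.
5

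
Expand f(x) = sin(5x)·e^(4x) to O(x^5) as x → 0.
5*x + 20*x**2 + 115*x**3/6 - 30*x**4 + O(x**5)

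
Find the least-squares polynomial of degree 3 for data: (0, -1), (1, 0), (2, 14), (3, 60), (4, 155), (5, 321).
-68/63 + (479/378)x + (-797/252)x² + (341/108)x³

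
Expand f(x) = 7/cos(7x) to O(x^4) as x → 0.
7 + 343*x**2/2 + O(x**4)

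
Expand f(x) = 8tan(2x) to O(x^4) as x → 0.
16*x + 64*x**3/3 + O(x**4)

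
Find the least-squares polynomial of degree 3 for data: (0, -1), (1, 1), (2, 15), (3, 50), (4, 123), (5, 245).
-71/63 + (358/189)x + (-92/63)x² + (59/27)x³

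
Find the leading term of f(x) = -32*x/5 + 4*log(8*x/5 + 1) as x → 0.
-128*x**2/25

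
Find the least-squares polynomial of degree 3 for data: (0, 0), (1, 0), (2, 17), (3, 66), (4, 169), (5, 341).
-1/18 + (-167/108)x + (-41/36)x² + (163/54)x³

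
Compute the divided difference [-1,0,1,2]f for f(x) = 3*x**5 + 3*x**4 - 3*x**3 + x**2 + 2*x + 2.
18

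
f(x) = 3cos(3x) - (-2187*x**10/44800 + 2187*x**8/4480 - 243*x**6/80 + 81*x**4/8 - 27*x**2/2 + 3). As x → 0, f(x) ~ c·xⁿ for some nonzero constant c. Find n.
12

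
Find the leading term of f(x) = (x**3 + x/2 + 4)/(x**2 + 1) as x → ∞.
x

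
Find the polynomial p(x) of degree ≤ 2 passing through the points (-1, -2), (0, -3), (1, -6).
-x**2 - 2*x - 3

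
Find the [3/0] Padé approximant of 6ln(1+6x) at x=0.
36*x*(12*x**2 - 3*x + 1)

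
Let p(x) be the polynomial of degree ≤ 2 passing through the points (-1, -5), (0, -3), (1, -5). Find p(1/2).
-7/2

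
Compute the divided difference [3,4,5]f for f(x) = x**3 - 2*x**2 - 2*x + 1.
10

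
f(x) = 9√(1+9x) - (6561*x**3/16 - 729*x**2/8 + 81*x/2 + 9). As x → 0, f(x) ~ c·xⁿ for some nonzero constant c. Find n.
4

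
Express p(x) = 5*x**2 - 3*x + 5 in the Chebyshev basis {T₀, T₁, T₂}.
(15/2)T₀ + (-3)T₁ + (5/2)T₂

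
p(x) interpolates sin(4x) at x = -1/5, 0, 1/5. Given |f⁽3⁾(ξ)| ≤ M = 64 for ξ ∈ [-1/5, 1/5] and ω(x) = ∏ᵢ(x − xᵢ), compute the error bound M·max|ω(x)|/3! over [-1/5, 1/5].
64*sqrt(3)/3375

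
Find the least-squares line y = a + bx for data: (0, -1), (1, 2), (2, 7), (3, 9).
a = -1, b = 7/2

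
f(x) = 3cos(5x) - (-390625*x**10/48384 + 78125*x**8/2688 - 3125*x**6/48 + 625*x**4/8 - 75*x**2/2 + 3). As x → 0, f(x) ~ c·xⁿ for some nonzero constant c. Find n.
12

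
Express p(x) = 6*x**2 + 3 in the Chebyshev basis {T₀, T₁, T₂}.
(6)T₀ + (3)T₂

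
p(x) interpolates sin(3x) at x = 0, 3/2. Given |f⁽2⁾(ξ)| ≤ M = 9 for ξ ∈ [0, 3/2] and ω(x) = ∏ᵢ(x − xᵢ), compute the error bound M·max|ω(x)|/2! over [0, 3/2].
81/32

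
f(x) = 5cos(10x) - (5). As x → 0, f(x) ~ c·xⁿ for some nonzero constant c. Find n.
2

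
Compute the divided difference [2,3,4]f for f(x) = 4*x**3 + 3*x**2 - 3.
39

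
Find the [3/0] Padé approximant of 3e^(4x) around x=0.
32*x**3 + 24*x**2 + 12*x + 3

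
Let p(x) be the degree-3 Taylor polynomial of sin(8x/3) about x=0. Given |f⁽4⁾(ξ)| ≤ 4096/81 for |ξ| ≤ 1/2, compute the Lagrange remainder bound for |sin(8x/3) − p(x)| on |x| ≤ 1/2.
32/243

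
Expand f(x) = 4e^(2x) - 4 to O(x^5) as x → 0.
8*x + 8*x**2 + 16*x**3/3 + 8*x**4/3 + O(x**5)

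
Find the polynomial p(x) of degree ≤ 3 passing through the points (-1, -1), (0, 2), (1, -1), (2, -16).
-x**3 - 3*x**2 + x + 2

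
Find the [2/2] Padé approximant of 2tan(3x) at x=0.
6*x/(1 - 3*x**2)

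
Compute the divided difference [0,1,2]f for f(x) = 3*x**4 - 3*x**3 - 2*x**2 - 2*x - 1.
10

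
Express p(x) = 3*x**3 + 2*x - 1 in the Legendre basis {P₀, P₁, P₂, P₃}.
-P₀ + (19/5)P₁ + (6/5)P₃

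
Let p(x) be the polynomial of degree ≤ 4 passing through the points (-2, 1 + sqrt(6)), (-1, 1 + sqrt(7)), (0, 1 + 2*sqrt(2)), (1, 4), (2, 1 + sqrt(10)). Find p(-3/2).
-35*sqrt(2)/32 - 5*sqrt(10)/128 + 35*sqrt(6)/128 + 53/32 + 35*sqrt(7)/32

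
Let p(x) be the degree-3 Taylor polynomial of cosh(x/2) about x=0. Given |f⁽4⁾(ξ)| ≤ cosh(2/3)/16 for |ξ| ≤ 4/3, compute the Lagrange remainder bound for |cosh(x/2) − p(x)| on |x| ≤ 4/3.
2*cosh(2/3)/243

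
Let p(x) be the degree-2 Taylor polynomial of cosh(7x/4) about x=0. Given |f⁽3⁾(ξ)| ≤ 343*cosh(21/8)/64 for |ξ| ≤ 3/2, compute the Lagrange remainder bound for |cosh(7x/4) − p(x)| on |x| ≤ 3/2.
3087*cosh(21/8)/1024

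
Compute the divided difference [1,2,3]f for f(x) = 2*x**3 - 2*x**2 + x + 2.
10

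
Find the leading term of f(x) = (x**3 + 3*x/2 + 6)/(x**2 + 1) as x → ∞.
x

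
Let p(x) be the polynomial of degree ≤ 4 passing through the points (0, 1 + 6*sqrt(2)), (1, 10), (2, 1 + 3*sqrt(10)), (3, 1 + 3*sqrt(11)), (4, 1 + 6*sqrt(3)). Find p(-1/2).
-913/32 - 135*sqrt(11)/32 + 105*sqrt(3)/64 + 945*sqrt(2)/64 + 567*sqrt(10)/64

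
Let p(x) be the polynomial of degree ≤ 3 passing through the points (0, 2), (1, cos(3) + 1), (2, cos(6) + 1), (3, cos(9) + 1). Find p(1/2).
15*cos(3)/16 - 5*cos(6)/16 + cos(9)/16 + 21/16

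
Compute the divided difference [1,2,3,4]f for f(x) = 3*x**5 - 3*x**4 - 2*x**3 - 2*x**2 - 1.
163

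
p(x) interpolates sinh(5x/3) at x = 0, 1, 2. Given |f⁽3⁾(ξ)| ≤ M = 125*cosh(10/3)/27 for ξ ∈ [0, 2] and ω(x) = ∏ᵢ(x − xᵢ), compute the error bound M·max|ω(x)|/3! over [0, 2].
125*sqrt(3)*cosh(10/3)/729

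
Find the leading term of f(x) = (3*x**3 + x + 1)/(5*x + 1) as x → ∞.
3*x**2/5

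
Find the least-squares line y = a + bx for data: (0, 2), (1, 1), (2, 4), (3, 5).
a = 6/5, b = 6/5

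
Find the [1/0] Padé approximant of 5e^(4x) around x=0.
20*x + 5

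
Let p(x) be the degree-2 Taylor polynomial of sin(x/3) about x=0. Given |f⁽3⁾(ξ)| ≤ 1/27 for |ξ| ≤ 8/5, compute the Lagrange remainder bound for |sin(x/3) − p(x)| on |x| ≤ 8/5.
256/10125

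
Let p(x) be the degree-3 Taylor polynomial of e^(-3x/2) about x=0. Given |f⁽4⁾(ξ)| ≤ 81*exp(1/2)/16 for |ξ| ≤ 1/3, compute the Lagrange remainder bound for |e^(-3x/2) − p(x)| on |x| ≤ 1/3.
exp(1/2)/384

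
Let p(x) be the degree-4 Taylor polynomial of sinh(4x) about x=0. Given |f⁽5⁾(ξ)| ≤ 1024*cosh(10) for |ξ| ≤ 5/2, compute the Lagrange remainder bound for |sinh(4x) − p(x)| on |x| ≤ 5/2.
2500*cosh(10)/3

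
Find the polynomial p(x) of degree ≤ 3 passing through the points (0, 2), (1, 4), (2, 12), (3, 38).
2*x**3 - 3*x**2 + 3*x + 2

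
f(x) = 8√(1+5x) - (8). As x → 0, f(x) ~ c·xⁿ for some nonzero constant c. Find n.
1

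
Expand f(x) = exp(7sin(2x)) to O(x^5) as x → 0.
1 + 14*x + 98*x**2 + 448*x**3 + 1470*x**4 + O(x**5)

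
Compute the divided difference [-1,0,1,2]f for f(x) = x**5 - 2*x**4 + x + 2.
1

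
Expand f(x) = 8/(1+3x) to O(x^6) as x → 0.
8 - 24*x + 72*x**2 - 216*x**3 + 648*x**4 - 1944*x**5 + O(x**6)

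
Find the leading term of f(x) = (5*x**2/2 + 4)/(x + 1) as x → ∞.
5*x/2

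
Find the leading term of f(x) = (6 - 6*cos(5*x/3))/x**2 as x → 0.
25/3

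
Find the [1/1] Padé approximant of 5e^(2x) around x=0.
(5*x + 5)/(1 - x)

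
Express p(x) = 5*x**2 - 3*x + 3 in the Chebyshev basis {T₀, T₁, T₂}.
(11/2)T₀ + (-3)T₁ + (5/2)T₂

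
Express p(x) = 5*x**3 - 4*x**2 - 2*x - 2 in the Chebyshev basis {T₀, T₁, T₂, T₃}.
(-4)T₀ + (7/4)T₁ + (-2)T₂ + (5/4)T₃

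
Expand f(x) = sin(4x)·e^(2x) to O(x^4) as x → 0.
4*x + 8*x**2 - 8*x**3/3 + O(x**4)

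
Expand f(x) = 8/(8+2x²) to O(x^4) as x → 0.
1 - x**2/4 + O(x**4)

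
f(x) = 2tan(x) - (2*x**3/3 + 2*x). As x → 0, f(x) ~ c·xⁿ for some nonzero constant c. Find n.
5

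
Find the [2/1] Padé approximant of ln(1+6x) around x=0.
6*x*(x + 1)/(4*x + 1)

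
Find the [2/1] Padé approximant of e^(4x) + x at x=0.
(4*x**2/3 + 11*x/3 + 1)/(1 - 4*x/3)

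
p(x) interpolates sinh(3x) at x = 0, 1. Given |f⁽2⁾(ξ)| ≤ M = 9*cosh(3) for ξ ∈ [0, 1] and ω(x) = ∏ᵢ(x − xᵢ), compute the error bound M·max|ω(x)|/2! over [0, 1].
9*cosh(3)/8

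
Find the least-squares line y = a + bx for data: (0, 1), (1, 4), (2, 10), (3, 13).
a = 7/10, b = 21/5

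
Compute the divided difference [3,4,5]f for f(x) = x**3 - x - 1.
12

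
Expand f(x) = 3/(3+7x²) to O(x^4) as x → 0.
1 - 7*x**2/3 + O(x**4)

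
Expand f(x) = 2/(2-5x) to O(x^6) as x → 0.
1 + 5*x/2 + 25*x**2/4 + 125*x**3/8 + 625*x**4/16 + 3125*x**5/32 + O(x**6)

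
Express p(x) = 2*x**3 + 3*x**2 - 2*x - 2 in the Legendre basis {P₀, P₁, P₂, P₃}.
-P₀ + (-4/5)P₁ + (2)P₂ + (4/5)P₃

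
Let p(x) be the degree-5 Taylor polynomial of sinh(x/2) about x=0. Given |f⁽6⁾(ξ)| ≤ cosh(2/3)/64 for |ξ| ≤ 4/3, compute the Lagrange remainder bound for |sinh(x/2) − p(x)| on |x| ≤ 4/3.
4*cosh(2/3)/32805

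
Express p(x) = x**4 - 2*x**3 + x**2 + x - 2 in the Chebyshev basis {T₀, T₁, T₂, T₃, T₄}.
(-9/8)T₀ + (-1/2)T₁ + T₂ + (-1/2)T₃ + (1/8)T₄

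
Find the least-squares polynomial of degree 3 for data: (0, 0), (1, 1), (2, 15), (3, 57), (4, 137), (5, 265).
25/126 + (-2683/756)x + (229/126)x² + (205/108)x³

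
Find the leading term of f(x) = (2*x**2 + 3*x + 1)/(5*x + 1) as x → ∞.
2*x/5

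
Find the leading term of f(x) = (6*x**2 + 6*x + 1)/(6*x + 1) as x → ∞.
x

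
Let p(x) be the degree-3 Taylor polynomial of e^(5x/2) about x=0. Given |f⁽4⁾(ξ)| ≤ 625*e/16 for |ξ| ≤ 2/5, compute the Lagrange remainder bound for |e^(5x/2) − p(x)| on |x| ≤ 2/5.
e/24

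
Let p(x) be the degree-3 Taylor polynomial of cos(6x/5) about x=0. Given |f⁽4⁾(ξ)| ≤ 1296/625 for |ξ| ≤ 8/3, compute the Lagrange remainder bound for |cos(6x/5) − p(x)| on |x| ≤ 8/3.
8192/1875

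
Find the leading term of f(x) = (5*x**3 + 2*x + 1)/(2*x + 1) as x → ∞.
5*x**2/2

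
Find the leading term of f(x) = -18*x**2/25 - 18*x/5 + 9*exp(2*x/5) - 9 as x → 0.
12*x**3/125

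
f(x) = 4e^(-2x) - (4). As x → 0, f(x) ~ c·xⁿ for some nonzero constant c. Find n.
1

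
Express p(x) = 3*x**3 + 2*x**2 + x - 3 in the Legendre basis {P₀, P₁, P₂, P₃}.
(-7/3)P₀ + (14/5)P₁ + (4/3)P₂ + (6/5)P₃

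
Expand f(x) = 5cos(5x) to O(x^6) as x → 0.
5 - 125*x**2/2 + 3125*x**4/24 + O(x**6)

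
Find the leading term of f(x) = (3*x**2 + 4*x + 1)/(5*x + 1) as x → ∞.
3*x/5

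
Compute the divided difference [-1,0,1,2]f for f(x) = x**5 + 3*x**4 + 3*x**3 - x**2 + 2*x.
14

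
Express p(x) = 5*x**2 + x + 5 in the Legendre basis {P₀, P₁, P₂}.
(20/3)P₀ + P₁ + (10/3)P₂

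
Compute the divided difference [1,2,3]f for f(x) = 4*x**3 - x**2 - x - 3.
23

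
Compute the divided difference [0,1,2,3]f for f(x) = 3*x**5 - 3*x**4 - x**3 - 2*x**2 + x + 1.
56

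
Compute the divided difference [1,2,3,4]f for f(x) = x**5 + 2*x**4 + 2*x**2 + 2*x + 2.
85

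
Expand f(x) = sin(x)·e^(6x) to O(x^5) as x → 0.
x + 6*x**2 + 107*x**3/6 + 35*x**4 + O(x**5)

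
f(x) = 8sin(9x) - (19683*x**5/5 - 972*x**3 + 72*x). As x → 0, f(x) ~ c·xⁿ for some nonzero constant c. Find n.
7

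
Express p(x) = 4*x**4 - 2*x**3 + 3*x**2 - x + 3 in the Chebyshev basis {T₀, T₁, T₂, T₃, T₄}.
(6)T₀ + (-5/2)T₁ + (7/2)T₂ + (-1/2)T₃ + (1/2)T₄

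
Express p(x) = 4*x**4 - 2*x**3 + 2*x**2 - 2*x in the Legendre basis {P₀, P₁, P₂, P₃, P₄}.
(22/15)P₀ + (-16/5)P₁ + (76/21)P₂ + (-4/5)P₃ + (32/35)P₄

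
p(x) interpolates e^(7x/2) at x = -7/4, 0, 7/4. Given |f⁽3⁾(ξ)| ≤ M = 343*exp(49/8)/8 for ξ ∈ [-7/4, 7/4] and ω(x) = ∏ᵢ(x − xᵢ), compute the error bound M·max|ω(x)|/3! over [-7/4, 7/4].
117649*sqrt(3)*exp(49/8)/13824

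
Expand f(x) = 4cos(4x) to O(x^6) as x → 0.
4 - 32*x**2 + 128*x**4/3 + O(x**6)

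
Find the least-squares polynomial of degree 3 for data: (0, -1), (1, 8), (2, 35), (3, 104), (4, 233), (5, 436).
-40/63 + (163/54)x + (89/63)x² + (167/54)x³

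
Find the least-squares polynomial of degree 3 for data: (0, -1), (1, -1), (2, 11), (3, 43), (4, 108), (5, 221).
-53/42 + (95/252)x + (-4/3)x² + (73/36)x³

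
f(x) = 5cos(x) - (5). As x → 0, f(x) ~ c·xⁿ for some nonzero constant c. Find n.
2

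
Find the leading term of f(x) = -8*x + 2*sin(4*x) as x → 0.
-64*x**3/3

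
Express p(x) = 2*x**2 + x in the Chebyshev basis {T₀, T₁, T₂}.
T₀ + T₁ + T₂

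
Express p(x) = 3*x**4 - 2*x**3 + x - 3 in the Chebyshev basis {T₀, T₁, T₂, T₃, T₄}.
(-15/8)T₀ + (-1/2)T₁ + (3/2)T₂ + (-1/2)T₃ + (3/8)T₄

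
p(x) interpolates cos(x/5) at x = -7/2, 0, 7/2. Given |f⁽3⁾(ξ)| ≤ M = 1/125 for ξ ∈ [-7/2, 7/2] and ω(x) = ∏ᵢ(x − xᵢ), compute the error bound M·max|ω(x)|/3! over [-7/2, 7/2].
343*sqrt(3)/27000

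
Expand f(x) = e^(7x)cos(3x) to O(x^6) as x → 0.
1 + 7*x + 20*x**2 + 77*x**3/3 - 41*x**4/6 - 2807*x**5/30 + O(x**6)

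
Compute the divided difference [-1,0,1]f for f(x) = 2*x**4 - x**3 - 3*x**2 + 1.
-1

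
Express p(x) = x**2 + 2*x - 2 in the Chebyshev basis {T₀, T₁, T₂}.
(-3/2)T₀ + (2)T₁ + (1/2)T₂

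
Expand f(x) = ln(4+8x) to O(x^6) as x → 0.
log(4) + 2*x - 2*x**2 + 8*x**3/3 - 4*x**4 + 32*x**5/5 + O(x**6)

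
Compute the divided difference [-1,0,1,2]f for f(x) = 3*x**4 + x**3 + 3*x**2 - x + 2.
7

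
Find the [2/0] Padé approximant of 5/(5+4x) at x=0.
16*x**2/25 - 4*x/5 + 1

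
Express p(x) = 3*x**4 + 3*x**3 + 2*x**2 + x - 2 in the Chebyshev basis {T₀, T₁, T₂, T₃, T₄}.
(1/8)T₀ + (13/4)T₁ + (5/2)T₂ + (3/4)T₃ + (3/8)T₄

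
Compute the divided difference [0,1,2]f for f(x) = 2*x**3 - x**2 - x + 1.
5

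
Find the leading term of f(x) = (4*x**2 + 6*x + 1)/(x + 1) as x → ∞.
4*x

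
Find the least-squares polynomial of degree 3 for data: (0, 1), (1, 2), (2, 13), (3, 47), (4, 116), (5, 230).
139/126 + (-709/756)x + (-53/126)x² + (211/108)x³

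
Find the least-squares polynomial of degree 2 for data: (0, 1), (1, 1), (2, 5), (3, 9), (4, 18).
34/35 + (-33/35)x + (9/7)x²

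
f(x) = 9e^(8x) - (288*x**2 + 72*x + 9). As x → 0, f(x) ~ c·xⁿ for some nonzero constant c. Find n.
3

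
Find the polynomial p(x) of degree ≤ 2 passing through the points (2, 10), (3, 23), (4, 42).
3*x**2 - 2*x + 2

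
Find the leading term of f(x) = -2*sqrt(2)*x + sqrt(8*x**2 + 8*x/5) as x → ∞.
sqrt(2)/5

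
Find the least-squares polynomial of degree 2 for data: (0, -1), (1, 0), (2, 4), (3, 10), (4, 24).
-3/5 + (-2)x + (2)x²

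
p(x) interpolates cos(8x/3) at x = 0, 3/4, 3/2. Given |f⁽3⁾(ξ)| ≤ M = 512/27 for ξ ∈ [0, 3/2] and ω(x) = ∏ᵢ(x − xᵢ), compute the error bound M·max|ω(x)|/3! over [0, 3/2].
8*sqrt(3)/27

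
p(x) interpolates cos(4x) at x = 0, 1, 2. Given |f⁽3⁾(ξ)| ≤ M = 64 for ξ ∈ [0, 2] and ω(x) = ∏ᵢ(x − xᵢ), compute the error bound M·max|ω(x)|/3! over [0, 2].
64*sqrt(3)/27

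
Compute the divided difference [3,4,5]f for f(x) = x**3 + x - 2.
12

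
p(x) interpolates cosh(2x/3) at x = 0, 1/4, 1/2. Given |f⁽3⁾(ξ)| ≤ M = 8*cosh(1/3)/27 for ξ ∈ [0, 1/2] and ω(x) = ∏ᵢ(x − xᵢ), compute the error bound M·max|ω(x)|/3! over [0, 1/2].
sqrt(3)*cosh(1/3)/5832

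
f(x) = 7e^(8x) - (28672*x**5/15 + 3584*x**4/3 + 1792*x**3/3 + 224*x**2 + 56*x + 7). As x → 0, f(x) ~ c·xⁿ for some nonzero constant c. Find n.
6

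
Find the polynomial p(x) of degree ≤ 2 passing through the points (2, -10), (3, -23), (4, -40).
-2*x**2 - 3*x + 4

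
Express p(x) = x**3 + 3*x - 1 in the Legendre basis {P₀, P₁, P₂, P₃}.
-P₀ + (18/5)P₁ + (2/5)P₃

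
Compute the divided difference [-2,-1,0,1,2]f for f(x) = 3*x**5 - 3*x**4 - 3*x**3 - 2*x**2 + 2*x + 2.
-3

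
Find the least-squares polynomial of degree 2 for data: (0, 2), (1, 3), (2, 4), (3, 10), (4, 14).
69/35 + (-3/70)x + (11/14)x²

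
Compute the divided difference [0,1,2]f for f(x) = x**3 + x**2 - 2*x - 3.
4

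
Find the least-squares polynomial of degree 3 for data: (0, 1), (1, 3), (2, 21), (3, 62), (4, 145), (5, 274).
1 + (-55/42)x + (45/28)x² + (23/12)x³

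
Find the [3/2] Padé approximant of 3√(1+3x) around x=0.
(81*x**3/32 + 243*x**2/16 + 27*x/2 + 3)/(27*x**2/16 + 3*x + 1)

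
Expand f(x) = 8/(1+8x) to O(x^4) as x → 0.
8 - 64*x + 512*x**2 - 4096*x**3 + O(x**4)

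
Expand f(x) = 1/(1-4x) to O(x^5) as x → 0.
1 + 4*x + 16*x**2 + 64*x**3 + 256*x**4 + O(x**5)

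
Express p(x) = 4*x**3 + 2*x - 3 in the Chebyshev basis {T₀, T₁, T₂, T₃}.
(-3)T₀ + (5)T₁ + T₃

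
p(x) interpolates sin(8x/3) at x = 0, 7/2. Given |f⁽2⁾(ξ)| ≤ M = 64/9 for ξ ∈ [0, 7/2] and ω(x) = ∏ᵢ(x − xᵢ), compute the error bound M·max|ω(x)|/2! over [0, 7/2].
98/9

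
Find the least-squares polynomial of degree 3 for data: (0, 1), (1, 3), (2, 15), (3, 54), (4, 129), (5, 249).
83/63 + (-418/189)x + (127/126)x² + (101/54)x³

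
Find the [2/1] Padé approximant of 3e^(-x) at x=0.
(x**2/2 - 2*x + 3)/(x/3 + 1)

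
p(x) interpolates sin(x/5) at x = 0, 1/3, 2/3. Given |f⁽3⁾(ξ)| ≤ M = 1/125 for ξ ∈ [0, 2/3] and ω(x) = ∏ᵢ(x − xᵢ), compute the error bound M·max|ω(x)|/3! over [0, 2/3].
sqrt(3)/91125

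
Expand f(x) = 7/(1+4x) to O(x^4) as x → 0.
7 - 28*x + 112*x**2 - 448*x**3 + O(x**4)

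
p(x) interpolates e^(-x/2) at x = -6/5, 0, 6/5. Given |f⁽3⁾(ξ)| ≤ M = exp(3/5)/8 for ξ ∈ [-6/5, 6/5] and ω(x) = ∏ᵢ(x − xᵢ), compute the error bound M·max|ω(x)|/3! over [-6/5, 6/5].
sqrt(3)*exp(3/5)/125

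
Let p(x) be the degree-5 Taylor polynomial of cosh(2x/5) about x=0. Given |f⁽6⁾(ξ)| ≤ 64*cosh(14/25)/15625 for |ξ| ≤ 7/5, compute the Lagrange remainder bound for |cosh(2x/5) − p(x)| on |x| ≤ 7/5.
470596*cosh(14/25)/10986328125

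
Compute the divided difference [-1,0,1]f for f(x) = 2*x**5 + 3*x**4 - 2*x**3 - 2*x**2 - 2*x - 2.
1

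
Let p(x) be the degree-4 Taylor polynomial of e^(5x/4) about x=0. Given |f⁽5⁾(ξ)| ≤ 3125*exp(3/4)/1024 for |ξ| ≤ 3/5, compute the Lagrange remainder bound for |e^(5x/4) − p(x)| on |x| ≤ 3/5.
81*exp(3/4)/40960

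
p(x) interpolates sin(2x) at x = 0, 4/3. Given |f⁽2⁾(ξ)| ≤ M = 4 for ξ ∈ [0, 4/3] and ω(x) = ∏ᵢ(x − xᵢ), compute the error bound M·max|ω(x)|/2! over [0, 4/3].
8/9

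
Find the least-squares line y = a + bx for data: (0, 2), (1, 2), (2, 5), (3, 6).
a = 3/2, b = 3/2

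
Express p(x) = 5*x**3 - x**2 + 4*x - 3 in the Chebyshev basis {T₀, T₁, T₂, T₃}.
(-7/2)T₀ + (31/4)T₁ + (-1/2)T₂ + (5/4)T₃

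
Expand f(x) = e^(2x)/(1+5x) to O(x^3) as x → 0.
1 - 3*x + 17*x**2 + O(x**3)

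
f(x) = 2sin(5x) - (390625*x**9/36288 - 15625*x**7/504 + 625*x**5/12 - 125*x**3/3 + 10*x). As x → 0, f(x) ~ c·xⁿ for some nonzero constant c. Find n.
11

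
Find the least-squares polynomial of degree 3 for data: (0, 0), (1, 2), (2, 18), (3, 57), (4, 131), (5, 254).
-23/126 + (53/108)x + (37/126)x² + (211/108)x³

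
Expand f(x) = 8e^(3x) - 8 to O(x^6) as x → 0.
24*x + 36*x**2 + 36*x**3 + 27*x**4 + 81*x**5/5 + O(x**6)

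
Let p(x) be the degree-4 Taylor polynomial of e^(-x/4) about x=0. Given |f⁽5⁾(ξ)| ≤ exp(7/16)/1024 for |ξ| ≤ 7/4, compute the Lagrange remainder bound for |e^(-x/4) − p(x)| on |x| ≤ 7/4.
16807*exp(7/16)/125829120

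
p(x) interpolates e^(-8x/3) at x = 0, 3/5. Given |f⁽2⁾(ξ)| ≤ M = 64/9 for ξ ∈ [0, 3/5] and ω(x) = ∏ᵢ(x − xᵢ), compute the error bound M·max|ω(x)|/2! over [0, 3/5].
8/25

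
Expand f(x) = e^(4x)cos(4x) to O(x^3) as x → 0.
1 + 4*x + O(x**3)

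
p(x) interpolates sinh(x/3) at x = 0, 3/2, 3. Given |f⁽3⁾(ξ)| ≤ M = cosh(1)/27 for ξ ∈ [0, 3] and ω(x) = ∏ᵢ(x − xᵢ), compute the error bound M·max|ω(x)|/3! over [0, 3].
sqrt(3)*cosh(1)/216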